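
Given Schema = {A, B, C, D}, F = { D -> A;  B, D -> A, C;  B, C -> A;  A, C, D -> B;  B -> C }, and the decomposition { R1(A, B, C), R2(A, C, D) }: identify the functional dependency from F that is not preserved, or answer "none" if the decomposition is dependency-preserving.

A, C, D -> B

Check A, C, D → B: no single fragment contains all of {A, B, C, D}, and the restricted closure of {A, C, D} across the fragments never reaches {B}.
D → A is preserved.
B, D → A, C is preserved.
B, C → A is preserved.
B → C is preserved.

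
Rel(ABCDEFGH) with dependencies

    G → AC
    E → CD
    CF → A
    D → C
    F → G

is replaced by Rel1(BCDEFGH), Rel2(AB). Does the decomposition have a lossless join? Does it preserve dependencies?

lossy and not dependency-preserving

Lossless test: (B)⁺ = {B}, which is a superkey of neither fragment — lossy.
Dependency preservation: the restricted closure of {G} across the fragments never reaches {AC}, so G → AC cannot be enforced without a join — not preserved.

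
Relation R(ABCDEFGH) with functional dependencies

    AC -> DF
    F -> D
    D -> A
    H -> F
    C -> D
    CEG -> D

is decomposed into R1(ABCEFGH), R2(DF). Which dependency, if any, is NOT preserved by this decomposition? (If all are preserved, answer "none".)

D -> A

Check D → A: no single fragment contains all of {AD}, and the restricted closure of {D} across the fragments never reaches {A}.
AC → DF is preserved.
F → D is preserved.
H → F is preserved.
C → D is preserved.
CEG → D is preserved.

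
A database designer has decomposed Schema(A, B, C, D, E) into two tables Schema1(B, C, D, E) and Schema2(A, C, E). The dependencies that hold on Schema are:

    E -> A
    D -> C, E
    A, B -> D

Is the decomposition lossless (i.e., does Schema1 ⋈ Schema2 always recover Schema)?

Common attributes: Schema1 ∩ Schema2 = {C, E}.
Closure of {C, E}: E → A applies, adding A. So (C, E)⁺ = {A, C, E}.
This closure contains every attribute of Schema2, so Schema1 ∩ Schema2 → Schema2. The join is lossless.

Yes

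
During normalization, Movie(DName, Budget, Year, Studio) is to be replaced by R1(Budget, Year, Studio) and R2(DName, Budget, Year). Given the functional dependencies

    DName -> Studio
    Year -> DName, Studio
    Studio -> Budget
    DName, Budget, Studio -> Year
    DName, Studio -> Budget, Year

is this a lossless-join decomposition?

Common attributes: R1 ∩ R2 = {Budget, Year}.
Closure of {Budget, Year}: Year → DName, Studio applies, adding DName, Studio. So (Budget, Year)⁺ = {DName, Budget, Year, Studio}.
This closure contains every attribute of R1, so R1 ∩ R2 → R1. The join is lossless.

Yes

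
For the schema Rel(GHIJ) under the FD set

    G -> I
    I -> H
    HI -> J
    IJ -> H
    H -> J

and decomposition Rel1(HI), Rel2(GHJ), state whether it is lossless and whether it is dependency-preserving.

Lossless test: (H)⁺ = {HJ}, which is a superkey of neither fragment — lossy.
Dependency preservation: the restricted closure of {G} across the fragments never reaches {I}, so G → I cannot be enforced without a join — not preserved.

lossy and not dependency-preserving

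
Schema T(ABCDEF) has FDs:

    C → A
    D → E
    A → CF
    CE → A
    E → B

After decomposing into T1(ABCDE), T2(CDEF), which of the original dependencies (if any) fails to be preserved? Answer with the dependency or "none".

C → A lies within T1.
D → E lies within T1.
A → CF: restricted closure across fragments reaches CF.
CE → A lies within T1.
E → B lies within T1.
Every dependency is enforceable on the fragments, so the decomposition is dependency-preserving.

none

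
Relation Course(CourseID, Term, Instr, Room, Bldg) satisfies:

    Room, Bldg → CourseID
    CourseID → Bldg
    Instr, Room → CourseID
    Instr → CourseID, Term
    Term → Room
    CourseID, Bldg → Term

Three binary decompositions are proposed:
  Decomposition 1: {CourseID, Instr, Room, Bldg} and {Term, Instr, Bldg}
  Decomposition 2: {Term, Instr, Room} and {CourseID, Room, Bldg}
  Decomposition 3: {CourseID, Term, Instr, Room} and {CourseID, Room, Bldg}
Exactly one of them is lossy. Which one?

Decomposition 1: common = {Instr, Bldg}, closure = {CourseID, Term, Instr, Room, Bldg} → lossless.
Decomposition 2: common = {Room}, closure = {Room} → lossy.
Decomposition 3: common = {CourseID, Room}, closure = {CourseID, Term, Room, Bldg} → lossless.

Decomposition 2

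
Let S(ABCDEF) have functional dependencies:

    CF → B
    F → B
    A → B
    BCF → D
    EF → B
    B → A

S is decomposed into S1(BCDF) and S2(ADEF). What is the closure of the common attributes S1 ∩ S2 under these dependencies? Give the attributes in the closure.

ABDF

S1 ∩ S2 = {DF}.
F → B applies, adding B
B → A applies, adding A
Closure: {ABDF}.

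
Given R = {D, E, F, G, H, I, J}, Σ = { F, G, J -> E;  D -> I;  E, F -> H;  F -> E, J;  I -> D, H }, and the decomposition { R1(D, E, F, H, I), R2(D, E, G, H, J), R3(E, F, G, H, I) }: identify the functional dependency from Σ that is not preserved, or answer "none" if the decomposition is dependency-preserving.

F -> E, J

Check F → E, J: no single fragment contains all of {E, F, J}, and the restricted closure of {F} across the fragments never reaches {E, J}.
F, G, J → E is preserved.
D → I is preserved.
E, F → H is preserved.
I → D, H is preserved.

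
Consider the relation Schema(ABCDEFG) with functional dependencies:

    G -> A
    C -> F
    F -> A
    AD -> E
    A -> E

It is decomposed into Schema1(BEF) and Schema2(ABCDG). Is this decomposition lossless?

Common attributes: Schema1 ∩ Schema2 = {B}.
No dependency enlarges {B}, so (B)⁺ = {B}.
The closure contains neither all of Schema1 = {BEF} nor all of Schema2 = {ABCDG}, so the common attributes are not a superkey of either fragment. The join is lossy.

No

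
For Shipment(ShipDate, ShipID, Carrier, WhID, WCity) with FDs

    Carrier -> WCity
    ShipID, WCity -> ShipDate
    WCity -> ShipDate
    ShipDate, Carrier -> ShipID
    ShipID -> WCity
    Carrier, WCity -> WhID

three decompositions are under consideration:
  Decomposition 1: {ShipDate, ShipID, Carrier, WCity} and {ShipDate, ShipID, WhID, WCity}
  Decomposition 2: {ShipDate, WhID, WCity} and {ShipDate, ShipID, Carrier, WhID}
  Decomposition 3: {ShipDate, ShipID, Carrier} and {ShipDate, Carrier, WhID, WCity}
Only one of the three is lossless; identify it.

Decomposition 3

Decomposition 1: common = {ShipDate, ShipID, WCity}, closure = {ShipDate, ShipID, WCity} → lossy.
Decomposition 2: common = {ShipDate, WhID}, closure = {ShipDate, WhID} → lossy.
Decomposition 3: common = {ShipDate, Carrier}, closure = {ShipDate, ShipID, Carrier, WhID, WCity} → lossless.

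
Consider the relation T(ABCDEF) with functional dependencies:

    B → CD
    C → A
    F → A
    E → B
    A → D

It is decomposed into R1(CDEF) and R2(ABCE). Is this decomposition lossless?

Yes

Common attributes: R1 ∩ R2 = {CE}.
Closure of {CE}: C → A applies, adding A; E → B applies, adding B; A → D applies, adding D. So (CE)⁺ = {ABCDE}.
This closure contains every attribute of R2, so R1 ∩ R2 → R2. The join is lossless.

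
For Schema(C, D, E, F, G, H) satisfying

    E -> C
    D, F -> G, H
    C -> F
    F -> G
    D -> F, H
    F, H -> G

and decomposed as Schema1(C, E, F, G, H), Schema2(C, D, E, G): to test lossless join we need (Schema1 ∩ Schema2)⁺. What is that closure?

C, E, F, G

Schema1 ∩ Schema2 = {C, E, G}.
C → F applies, adding F
Closure: {C, E, F, G}.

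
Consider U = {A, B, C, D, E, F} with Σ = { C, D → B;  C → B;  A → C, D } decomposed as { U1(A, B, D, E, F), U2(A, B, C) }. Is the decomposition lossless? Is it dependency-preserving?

Lossless test: (A, B)⁺ = {A, B, C, D}, which contains all of one fragment — lossless.
Dependency preservation: C, D → B; A → C, D are not contained in any single fragment, but the restricted closure of each left-hand side across the fragments still reaches the right-hand side; the remaining FDs each lie inside some fragment. All dependencies are preserved.

lossless and dependency-preserving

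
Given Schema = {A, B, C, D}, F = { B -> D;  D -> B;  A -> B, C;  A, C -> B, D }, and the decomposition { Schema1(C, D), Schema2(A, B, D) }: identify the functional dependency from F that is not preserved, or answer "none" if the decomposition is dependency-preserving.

A -> B, C

Check A → B, C: no single fragment contains all of {A, B, C}, and the restricted closure of {A} across the fragments never reaches {B, C}.
B → D is preserved.
D → B is preserved.
A, C → B, D is preserved.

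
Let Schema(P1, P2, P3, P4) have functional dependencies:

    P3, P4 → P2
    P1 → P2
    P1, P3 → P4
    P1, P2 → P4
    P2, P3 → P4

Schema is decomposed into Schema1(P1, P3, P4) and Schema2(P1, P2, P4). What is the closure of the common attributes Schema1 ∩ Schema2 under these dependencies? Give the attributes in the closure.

Schema1 ∩ Schema2 = {P1, P4}.
P1 → P2 applies, adding P2
Closure: {P1, P2, P4}.

P1, P2, P4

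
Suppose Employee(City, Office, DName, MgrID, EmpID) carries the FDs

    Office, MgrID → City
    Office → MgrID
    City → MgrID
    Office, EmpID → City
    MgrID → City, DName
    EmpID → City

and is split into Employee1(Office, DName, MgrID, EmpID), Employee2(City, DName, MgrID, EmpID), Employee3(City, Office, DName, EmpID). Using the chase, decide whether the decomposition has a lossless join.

Chase test. Columns are City, Office, DName, MgrID, EmpID; row i has aⱼ where attribute j ∈ Employeei, else bᵢⱼ.
Initial tableau (one row per fragment):
  row 1: b11 a2 a3 a4 a5
  row 2: a1 b22 a3 a4 a5
  row 3: a1 a2 a3 b34 a5
Rows 1 and 3 agree on Office; apply Office→MgrID and equate their MgrID entries.
Rows 1 and 3 agree on Office, EmpID; apply Office, EmpID→City and equate their City entries.
Row 1 is now all distinguished symbols — the join is lossless.

Yes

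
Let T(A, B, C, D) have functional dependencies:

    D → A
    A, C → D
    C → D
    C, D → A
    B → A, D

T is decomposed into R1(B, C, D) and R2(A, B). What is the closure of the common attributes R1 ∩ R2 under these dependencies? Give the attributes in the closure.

A, B, D

R1 ∩ R2 = {B}.
B → A, D applies, adding A, D
Closure: {A, B, D}.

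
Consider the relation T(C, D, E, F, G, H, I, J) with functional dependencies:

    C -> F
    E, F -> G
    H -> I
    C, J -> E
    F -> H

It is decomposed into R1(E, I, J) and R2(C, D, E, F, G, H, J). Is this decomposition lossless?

Common attributes: R1 ∩ R2 = {E, J}.
No dependency enlarges {E, J}, so (E, J)⁺ = {E, J}.
The closure contains neither all of R1 = {E, I, J} nor all of R2 = {C, D, E, F, G, H, J}, so the common attributes are not a superkey of either fragment. The join is lossy.

No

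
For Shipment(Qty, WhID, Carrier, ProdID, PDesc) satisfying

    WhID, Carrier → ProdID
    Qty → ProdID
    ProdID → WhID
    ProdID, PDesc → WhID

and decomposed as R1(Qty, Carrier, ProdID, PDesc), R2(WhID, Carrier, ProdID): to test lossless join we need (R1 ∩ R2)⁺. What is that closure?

WhID, Carrier, ProdID

R1 ∩ R2 = {Carrier, ProdID}.
ProdID → WhID applies, adding WhID
Closure: {WhID, Carrier, ProdID}.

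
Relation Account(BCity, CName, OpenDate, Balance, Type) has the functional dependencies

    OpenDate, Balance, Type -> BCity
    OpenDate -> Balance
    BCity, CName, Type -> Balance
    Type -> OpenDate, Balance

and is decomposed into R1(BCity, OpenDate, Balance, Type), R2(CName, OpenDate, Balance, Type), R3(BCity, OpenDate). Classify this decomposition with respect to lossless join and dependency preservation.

Lossless test (chase): Rows 1 and 2 agree on OpenDate, Balance, Type; apply OpenDate, Balance, Type→BCity and equate their BCity entries. Rows 1 and 3 agree on OpenDate; apply OpenDate→Balance and equate their Balance entries. Row 2 is now all distinguished symbols — the join is lossless.
Dependency preservation: BCity, CName, Type → Balance is not contained in any single fragment, but the restricted closure of its left-hand side across the fragments still reaches the right-hand side; the remaining FDs each lie inside some fragment. All dependencies are preserved.

lossless and dependency-preserving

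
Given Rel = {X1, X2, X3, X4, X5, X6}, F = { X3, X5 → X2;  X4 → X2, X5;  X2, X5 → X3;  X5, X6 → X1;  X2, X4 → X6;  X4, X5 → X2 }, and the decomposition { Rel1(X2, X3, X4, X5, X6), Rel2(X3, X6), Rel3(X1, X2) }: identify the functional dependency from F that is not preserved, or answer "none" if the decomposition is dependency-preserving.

Check X5, X6 → X1: no single fragment contains all of {X1, X5, X6}, and the restricted closure of {X5, X6} across the fragments never reaches {X1}.
X3, X5 → X2 is preserved.
X4 → X2, X5 is preserved.
X2, X5 → X3 is preserved.
X2, X4 → X6 is preserved.
X4, X5 → X2 is preserved.

X5, X6 → X1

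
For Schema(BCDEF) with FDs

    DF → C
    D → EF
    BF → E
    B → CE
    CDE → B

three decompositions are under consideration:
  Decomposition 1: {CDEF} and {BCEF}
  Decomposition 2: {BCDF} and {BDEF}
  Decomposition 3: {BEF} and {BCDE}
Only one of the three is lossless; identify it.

Decomposition 2

Decomposition 1: common = {CEF}, closure = {CEF} → lossy.
Decomposition 2: common = {BDF}, closure = {BCDEF} → lossless.
Decomposition 3: common = {BE}, closure = {BCE} → lossy.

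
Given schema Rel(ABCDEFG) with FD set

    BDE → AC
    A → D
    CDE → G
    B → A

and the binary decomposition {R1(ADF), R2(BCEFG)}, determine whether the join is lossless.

No

Common attributes: R1 ∩ R2 = {F}.
No dependency enlarges {F}, so (F)⁺ = {F}.
The closure contains neither all of R1 = {ADF} nor all of R2 = {BCEFG}, so the common attributes are not a superkey of either fragment. The join is lossy.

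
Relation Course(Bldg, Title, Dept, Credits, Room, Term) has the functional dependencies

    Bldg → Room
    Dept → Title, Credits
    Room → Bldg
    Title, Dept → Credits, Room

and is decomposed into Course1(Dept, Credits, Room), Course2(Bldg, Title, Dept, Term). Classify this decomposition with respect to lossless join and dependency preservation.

Lossless test: (Dept)⁺ = {Bldg, Title, Dept, Credits, Room}, which contains all of one fragment — lossless.
Dependency preservation: the restricted closure of {Bldg} across the fragments never reaches {Room}, so Bldg → Room cannot be enforced without a join — not preserved.

lossless but not dependency-preserving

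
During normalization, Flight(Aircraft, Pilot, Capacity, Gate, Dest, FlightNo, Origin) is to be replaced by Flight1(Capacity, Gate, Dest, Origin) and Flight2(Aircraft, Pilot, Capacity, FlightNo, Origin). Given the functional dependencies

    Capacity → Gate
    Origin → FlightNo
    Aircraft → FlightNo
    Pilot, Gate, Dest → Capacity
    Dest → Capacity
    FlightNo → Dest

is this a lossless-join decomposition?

Yes

Common attributes: Flight1 ∩ Flight2 = {Capacity, Origin}.
Closure of {Capacity, Origin}: Capacity → Gate applies, adding Gate; Origin → FlightNo applies, adding FlightNo; FlightNo → Dest applies, adding Dest. So (Capacity, Origin)⁺ = {Capacity, Gate, Dest, FlightNo, Origin}.
This closure contains every attribute of Flight1, so Flight1 ∩ Flight2 → Flight1. The join is lossless.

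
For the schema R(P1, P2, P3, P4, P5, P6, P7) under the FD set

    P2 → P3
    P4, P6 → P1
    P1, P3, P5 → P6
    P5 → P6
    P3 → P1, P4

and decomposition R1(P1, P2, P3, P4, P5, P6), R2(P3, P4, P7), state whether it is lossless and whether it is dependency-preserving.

lossy but dependency-preserving

Lossless test: (P3, P4)⁺ = {P1, P3, P4}, which is a superkey of neither fragment — lossy.
Dependency preservation: every FD's attributes lie within a single fragment, so each can be enforced locally — preserved.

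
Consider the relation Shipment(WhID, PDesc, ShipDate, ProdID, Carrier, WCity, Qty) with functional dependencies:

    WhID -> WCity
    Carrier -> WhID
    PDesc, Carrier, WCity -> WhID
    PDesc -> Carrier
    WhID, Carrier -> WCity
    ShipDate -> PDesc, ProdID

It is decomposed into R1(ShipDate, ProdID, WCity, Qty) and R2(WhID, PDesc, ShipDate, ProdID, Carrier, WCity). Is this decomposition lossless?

Common attributes: R1 ∩ R2 = {ShipDate, ProdID, WCity}.
Closure of {ShipDate, ProdID, WCity}: ShipDate → PDesc, ProdID applies, adding PDesc; PDesc → Carrier applies, adding Carrier; Carrier → WhID applies, adding WhID. So (ShipDate, ProdID, WCity)⁺ = {WhID, PDesc, ShipDate, ProdID, Carrier, WCity}.
This closure contains every attribute of R2, so R1 ∩ R2 → R2. The join is lossless.

Yes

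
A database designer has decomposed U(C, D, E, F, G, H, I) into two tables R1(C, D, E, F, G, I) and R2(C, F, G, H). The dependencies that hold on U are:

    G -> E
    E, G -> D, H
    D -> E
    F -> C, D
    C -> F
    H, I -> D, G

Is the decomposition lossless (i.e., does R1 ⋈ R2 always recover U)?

Yes

Common attributes: R1 ∩ R2 = {C, F, G}.
Closure of {C, F, G}: G → E applies, adding E; E, G → D, H applies, adding D, H. So (C, F, G)⁺ = {C, D, E, F, G, H}.
This closure contains every attribute of R2, so R1 ∩ R2 → R2. The join is lossless.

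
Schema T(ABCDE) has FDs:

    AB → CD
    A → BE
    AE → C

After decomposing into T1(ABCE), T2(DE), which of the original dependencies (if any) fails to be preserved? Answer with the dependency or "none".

Check AB → CD: no single fragment contains all of {ABCD}, and the restricted closure of {AB} across the fragments never reaches {CD}.
A → BE is preserved.
AE → C is preserved.

AB → CD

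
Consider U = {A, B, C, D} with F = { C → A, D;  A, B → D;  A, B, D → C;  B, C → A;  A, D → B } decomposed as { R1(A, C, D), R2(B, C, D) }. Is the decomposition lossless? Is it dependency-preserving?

Lossless test: (C, D)⁺ = {A, B, C, D}, which contains all of one fragment — lossless.
Dependency preservation: the restricted closure of {A, B} across the fragments never reaches {D}, so A, B → D cannot be enforced without a join — not preserved.

lossless but not dependency-preserving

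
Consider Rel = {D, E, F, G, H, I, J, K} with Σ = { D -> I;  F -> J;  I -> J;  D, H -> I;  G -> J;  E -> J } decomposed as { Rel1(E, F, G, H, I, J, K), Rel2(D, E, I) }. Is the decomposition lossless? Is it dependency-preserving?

lossy but dependency-preserving

Lossless test: (E, I)⁺ = {E, I, J}, which is a superkey of neither fragment — lossy.
Dependency preservation: D, H → I is not contained in any single fragment, but the restricted closure of its left-hand side across the fragments still reaches the right-hand side; the remaining FDs each lie inside some fragment. All dependencies are preserved.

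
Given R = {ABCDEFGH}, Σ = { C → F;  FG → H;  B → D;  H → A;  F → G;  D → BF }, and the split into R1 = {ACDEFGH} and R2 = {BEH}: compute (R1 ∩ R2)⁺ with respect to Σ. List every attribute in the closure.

R1 ∩ R2 = {EH}.
H → A applies, adding A
Closure: {AEH}.

AEH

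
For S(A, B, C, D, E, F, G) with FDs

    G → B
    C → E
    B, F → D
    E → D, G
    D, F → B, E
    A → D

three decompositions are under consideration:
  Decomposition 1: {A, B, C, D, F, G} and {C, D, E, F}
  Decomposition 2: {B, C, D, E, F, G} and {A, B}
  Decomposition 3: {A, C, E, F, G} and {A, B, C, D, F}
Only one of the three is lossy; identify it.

Decomposition 2

Decomposition 1: common = {C, D, F}, closure = {B, C, D, E, F, G} → lossless.
Decomposition 2: common = {B}, closure = {B} → lossy.
Decomposition 3: common = {A, C, F}, closure = {A, B, C, D, E, F, G} → lossless.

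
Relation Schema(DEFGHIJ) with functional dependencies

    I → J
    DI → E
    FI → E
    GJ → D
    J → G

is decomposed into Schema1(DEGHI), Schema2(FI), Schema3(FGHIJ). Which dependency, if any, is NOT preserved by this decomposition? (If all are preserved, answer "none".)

GJ → D

Check GJ → D: no single fragment contains all of {DGJ}, and the restricted closure of {GJ} across the fragments never reaches {D}.
I → J is preserved.
DI → E is preserved.
FI → E is preserved.
J → G is preserved.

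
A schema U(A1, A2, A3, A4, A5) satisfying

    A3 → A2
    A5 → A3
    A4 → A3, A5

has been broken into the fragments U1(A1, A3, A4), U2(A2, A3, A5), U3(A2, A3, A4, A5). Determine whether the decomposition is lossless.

Yes

Chase test. Columns are A1, A2, A3, A4, A5; row i has aⱼ where attribute j ∈ Ui, else bᵢⱼ.
Initial tableau (one row per fragment):
  row 1: a1 b12 a3 a4 b15
  row 2: b21 a2 a3 b24 a5
  row 3: b31 a2 a3 a4 a5
Rows 1 and 2 agree on A3; apply A3→A2 and equate their A2 entries.
Rows 1 and 3 agree on A4; apply A4→A3, A5 and equate their A3, A5 entries.
Row 1 is now all distinguished symbols — the join is lossless.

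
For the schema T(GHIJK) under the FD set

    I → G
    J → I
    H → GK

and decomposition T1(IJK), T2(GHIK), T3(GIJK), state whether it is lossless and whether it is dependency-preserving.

Lossless test (chase): Rows 1 and 2 agree on I; apply I→G and equate their G entries. No row becomes fully distinguished — the join is lossy.
Dependency preservation: every FD's attributes lie within a single fragment, so each can be enforced locally — preserved.

lossy but dependency-preserving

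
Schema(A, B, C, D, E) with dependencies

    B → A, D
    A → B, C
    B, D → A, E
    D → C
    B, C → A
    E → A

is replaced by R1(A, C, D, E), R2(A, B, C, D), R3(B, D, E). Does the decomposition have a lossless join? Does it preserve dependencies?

Lossless test (chase): Rows 2 and 3 agree on B; apply B→A, D and equate their A, D entries. Rows 1 and 2 agree on A; apply A→B, C and equate their B, C entries. Rows 1 and 3 agree on A; apply A→B, C and equate their B, C entries. Rows 1 and 2 agree on B, D; apply B, D→A, E and equate their A, E entries. Row 1 is now all distinguished symbols — the join is lossless.
Dependency preservation: B, D → A, E is not contained in any single fragment, but the restricted closure of its left-hand side across the fragments still reaches the right-hand side; the remaining FDs each lie inside some fragment. All dependencies are preserved.

lossless and dependency-preserving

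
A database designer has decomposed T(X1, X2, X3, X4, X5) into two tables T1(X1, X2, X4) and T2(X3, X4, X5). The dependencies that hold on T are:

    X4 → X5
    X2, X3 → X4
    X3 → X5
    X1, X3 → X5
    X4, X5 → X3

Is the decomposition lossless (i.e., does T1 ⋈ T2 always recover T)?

Yes

Common attributes: T1 ∩ T2 = {X4}.
Closure of {X4}: X4 → X5 applies, adding X5; X4, X5 → X3 applies, adding X3. So (X4)⁺ = {X3, X4, X5}.
This closure contains every attribute of T2, so T1 ∩ T2 → T2. The join is lossless.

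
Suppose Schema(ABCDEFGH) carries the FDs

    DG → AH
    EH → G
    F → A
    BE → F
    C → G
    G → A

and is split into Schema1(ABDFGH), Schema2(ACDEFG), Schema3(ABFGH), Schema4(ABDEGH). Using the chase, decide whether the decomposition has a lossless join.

No

Chase test. Columns are ABCDEFGH; row i has aⱼ where attribute j ∈ Schemai, else bᵢⱼ.
Initial tableau (one row per fragment):
  row 1: a1 a2 b13 a4 b15 a6 a7 a8
  row 2: a1 b22 a3 a4 a5 a6 a7 b28
  row 3: a1 a2 b33 b34 b35 a6 a7 a8
  row 4: a1 a2 b43 a4 a5 b46 a7 a8
Rows 1 and 2 agree on DG; apply DG→AH and equate their AH entries.
No row becomes fully distinguished — the join is lossy.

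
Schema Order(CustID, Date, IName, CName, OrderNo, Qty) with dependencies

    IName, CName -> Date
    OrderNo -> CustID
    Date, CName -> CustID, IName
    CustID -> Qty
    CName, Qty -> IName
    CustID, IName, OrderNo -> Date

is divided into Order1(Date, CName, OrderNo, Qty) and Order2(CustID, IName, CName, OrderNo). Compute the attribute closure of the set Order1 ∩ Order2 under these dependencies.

Order1 ∩ Order2 = {CName, OrderNo}.
OrderNo → CustID applies, adding CustID
CustID → Qty applies, adding Qty
CName, Qty → IName applies, adding IName
CustID, IName, OrderNo → Date applies, adding Date
Closure: {CustID, Date, IName, CName, OrderNo, Qty}.

CustID, Date, IName, CName, OrderNo, Qty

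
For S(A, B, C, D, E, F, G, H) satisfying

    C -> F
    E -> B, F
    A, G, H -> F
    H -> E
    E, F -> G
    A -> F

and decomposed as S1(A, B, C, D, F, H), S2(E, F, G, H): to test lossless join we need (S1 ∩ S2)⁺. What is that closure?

B, E, F, G, H

S1 ∩ S2 = {F, H}.
H → E applies, adding E
E, F → G applies, adding G
E → B, F applies, adding B
Closure: {B, E, F, G, H}.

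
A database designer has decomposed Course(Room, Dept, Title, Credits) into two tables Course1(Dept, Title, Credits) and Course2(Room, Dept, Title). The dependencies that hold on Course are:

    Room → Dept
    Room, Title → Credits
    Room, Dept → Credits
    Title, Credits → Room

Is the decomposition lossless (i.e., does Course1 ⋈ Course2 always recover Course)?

No

Common attributes: Course1 ∩ Course2 = {Dept, Title}.
No dependency enlarges {Dept, Title}, so (Dept, Title)⁺ = {Dept, Title}.
The closure contains neither all of Course1 = {Dept, Title, Credits} nor all of Course2 = {Room, Dept, Title}, so the common attributes are not a superkey of either fragment. The join is lossy.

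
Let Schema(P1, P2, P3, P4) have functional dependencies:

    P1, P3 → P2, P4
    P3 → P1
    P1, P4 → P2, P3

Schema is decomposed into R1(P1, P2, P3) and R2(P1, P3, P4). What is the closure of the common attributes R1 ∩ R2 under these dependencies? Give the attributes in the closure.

P1, P2, P3, P4

R1 ∩ R2 = {P1, P3}.
P1, P3 → P2, P4 applies, adding P2, P4
Closure: {P1, P2, P3, P4}.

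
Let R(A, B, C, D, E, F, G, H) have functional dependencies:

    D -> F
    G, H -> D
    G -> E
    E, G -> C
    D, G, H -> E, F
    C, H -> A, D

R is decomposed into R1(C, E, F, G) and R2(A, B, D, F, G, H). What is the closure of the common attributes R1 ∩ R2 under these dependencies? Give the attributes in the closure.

R1 ∩ R2 = {F, G}.
G → E applies, adding E
E, G → C applies, adding C
Closure: {C, E, F, G}.

C, E, F, G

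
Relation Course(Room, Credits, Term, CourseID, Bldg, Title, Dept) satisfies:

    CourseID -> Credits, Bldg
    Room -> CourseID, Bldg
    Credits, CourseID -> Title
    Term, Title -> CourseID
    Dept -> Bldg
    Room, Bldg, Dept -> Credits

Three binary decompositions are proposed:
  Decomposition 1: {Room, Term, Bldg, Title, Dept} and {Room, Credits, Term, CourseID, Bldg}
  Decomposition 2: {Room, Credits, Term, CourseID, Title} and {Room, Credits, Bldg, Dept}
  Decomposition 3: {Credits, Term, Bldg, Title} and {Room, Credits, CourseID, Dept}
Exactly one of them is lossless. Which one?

Decomposition 1

Decomposition 1: common = {Room, Term, Bldg}, closure = {Room, Credits, Term, CourseID, Bldg, Title} → lossless.
Decomposition 2: common = {Room, Credits}, closure = {Room, Credits, CourseID, Bldg, Title} → lossy.
Decomposition 3: common = {Credits}, closure = {Credits} → lossy.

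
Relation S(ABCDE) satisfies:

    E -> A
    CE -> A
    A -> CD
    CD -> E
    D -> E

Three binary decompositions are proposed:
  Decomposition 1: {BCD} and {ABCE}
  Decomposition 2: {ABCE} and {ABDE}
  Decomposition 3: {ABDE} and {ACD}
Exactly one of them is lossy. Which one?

Decomposition 1: common = {BC}, closure = {BC} → lossy.
Decomposition 2: common = {ABE}, closure = {ABCDE} → lossless.
Decomposition 3: common = {AD}, closure = {ACDE} → lossless.

Decomposition 1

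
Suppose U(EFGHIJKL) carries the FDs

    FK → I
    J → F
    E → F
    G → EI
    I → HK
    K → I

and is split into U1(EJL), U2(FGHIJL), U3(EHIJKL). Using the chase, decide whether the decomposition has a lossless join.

No

Chase test. Columns are EFGHIJKL; row i has aⱼ where attribute j ∈ Ui, else bᵢⱼ.
Initial tableau (one row per fragment):
  row 1: a1 b12 b13 b14 b15 a6 b17 a8
  row 2: b21 a2 a3 a4 a5 a6 b27 a8
  row 3: a1 b32 b33 a4 a5 a6 a7 a8
Rows 1 and 2 agree on J; apply J→F and equate their F entries.
Rows 1 and 3 agree on J; apply J→F and equate their F entries.
Rows 2 and 3 agree on I; apply I→HK and equate their HK entries.
No row becomes fully distinguished — the join is lossy.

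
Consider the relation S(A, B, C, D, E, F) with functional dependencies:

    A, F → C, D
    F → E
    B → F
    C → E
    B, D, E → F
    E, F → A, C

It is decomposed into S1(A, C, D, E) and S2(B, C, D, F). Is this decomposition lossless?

No

Common attributes: S1 ∩ S2 = {C, D}.
Closure of {C, D}: C → E applies, adding E. So (C, D)⁺ = {C, D, E}.
The closure contains neither all of S1 = {A, C, D, E} nor all of S2 = {B, C, D, F}, so the common attributes are not a superkey of either fragment. The join is lossy.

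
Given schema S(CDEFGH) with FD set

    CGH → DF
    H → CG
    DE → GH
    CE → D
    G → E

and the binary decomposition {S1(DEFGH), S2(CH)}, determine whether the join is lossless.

Common attributes: S1 ∩ S2 = {H}.
Closure of {H}: H → CG applies, adding CG; G → E applies, adding E; CGH → DF applies, adding DF. So (H)⁺ = {CDEFGH}.
This closure contains every attribute of S1, so S1 ∩ S2 → S1. The join is lossless.

Yes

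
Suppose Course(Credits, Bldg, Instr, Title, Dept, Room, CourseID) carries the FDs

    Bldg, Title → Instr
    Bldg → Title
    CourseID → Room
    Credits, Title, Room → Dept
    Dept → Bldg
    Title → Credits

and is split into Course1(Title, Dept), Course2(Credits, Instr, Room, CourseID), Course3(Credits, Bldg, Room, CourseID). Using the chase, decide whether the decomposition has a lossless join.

Chase test. Columns are Credits, Bldg, Instr, Title, Dept, Room, CourseID; row i has aⱼ where attribute j ∈ Coursei, else bᵢⱼ.
Initial tableau (one row per fragment):
  row 1: b11 b12 b13 a4 a5 b16 b17
  row 2: a1 b22 a3 b24 b25 a6 a7
  row 3: a1 a2 b33 b34 b35 a6 a7
No row becomes fully distinguished — the join is lossy.

No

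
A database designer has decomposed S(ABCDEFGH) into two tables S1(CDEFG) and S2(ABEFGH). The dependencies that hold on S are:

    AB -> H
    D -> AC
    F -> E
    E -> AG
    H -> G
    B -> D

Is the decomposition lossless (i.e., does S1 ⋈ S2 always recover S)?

Common attributes: S1 ∩ S2 = {EFG}.
Closure of {EFG}: E → AG applies, adding A. So (EFG)⁺ = {AEFG}.
The closure contains neither all of S1 = {CDEFG} nor all of S2 = {ABEFGH}, so the common attributes are not a superkey of either fragment. The join is lossy.

No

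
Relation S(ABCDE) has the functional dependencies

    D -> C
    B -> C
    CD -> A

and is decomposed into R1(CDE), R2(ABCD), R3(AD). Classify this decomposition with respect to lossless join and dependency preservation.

lossy but dependency-preserving

Lossless test (chase): Rows 1 and 3 agree on D; apply D→C and equate their C entries. Rows 1 and 2 agree on CD; apply CD→A and equate their A entries. No row becomes fully distinguished — the join is lossy.
Dependency preservation: every FD's attributes lie within a single fragment, so each can be enforced locally — preserved.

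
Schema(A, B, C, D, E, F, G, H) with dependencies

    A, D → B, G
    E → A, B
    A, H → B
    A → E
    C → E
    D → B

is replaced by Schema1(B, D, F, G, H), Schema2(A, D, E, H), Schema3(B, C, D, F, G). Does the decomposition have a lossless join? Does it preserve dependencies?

Lossless test (chase): Rows 1 and 2 agree on D; apply D→B and equate their B entries. No row becomes fully distinguished — the join is lossy.
Dependency preservation: the restricted closure of {A, D} across the fragments never reaches {B, G}, so A, D → B, G cannot be enforced without a join — not preserved.

lossy and not dependency-preserving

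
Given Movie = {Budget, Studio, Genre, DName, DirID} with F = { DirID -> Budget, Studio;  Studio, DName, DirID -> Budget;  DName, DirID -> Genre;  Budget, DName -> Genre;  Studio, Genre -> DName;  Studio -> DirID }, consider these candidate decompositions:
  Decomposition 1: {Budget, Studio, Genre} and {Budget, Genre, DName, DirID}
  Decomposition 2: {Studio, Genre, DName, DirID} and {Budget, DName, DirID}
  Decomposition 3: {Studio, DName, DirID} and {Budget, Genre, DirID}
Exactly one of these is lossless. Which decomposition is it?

Decomposition 1: common = {Budget, Genre}, closure = {Budget, Genre} → lossy.
Decomposition 2: common = {DName, DirID}, closure = {Budget, Studio, Genre, DName, DirID} → lossless.
Decomposition 3: common = {DirID}, closure = {Budget, Studio, DirID} → lossy.

Decomposition 2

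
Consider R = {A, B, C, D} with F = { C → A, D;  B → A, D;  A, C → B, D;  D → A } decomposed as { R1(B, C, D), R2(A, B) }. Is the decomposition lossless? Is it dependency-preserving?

lossless but not dependency-preserving

Lossless test: (B)⁺ = {A, B, D}, which contains all of one fragment — lossless.
Dependency preservation: the restricted closure of {D} across the fragments never reaches {A}, so D → A cannot be enforced without a join — not preserved.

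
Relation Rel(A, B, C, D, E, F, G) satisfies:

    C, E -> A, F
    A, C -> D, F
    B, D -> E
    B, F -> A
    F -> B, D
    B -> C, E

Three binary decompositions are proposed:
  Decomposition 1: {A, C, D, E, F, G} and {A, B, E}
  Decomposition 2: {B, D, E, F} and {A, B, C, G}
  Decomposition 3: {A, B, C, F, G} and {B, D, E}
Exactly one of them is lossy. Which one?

Decomposition 1

Decomposition 1: common = {A, E}, closure = {A, E} → lossy.
Decomposition 2: common = {B}, closure = {A, B, C, D, E, F} → lossless.
Decomposition 3: common = {B}, closure = {A, B, C, D, E, F} → lossless.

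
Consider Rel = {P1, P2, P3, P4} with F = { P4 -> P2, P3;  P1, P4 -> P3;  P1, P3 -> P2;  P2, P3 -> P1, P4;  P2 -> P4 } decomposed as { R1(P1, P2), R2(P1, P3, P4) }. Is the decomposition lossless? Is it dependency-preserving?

Lossless test: (P1)⁺ = {P1}, which is a superkey of neither fragment — lossy.
Dependency preservation: the restricted closure of {P4} across the fragments never reaches {P2, P3}, so P4 → P2, P3 cannot be enforced without a join — not preserved.

lossy and not dependency-preserving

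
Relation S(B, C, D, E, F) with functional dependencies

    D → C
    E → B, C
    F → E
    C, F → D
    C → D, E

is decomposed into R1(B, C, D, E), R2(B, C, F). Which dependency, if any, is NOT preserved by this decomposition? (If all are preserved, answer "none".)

D → C lies within R1.
E → B, C lies within R1.
F → E: restricted closure across fragments reaches E.
C, F → D: restricted closure across fragments reaches D.
C → D, E lies within R1.
Every dependency is enforceable on the fragments, so the decomposition is dependency-preserving.

none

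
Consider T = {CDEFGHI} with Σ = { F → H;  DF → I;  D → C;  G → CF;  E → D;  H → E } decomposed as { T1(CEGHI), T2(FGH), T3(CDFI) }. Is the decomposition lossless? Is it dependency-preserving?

Lossless test (chase): Rows 2 and 3 agree on F; apply F→H and equate their H entries. Rows 1 and 2 agree on G; apply G→CF and equate their CF entries. Rows 1 and 2 agree on H; apply H→E and equate their E entries. Rows 1 and 3 agree on H; apply H→E and equate their E entries. Rows 1 and 2 agree on E; apply E→D and equate their D entries. Rows 1 and 3 agree on E; apply E→D and equate their D entries. Rows 1 and 2 agree on DF; apply DF→I and equate their I entries. Row 1 is now all distinguished symbols — the join is lossless.
Dependency preservation: the restricted closure of {E} across the fragments never reaches {D}, so E → D cannot be enforced without a join — not preserved.

lossless but not dependency-preserving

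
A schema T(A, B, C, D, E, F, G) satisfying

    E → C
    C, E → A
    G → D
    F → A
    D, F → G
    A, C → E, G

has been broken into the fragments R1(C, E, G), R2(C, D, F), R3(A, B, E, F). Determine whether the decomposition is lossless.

Yes

Chase test. Columns are A, B, C, D, E, F, G; row i has aⱼ where attribute j ∈ Ri, else bᵢⱼ.
Initial tableau (one row per fragment):
  row 1: b11 b12 a3 b14 a5 b16 a7
  row 2: b21 b22 a3 a4 b25 a6 b27
  row 3: a1 a2 b33 b34 a5 a6 b37
Rows 1 and 3 agree on E; apply E→C and equate their C entries.
Rows 1 and 3 agree on C, E; apply C, E→A and equate their A entries.
Rows 2 and 3 agree on F; apply F→A and equate their A entries.
Rows 1 and 2 agree on A, C; apply A, C→E, G and equate their E, G entries.
Rows 1 and 3 agree on A, C; apply A, C→E, G and equate their E, G entries.
Rows 1 and 2 agree on G; apply G→D and equate their D entries.
Rows 1 and 3 agree on G; apply G→D and equate their D entries.
Row 3 is now all distinguished symbols — the join is lossless.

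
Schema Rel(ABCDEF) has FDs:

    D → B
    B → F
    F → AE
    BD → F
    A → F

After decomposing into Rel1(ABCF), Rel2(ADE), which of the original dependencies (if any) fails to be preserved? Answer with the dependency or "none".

Check D → B: no single fragment contains all of {BD}, and the restricted closure of {D} across the fragments never reaches {B}.
B → F is preserved.
F → AE is preserved.
BD → F is preserved.
A → F is preserved.

D → B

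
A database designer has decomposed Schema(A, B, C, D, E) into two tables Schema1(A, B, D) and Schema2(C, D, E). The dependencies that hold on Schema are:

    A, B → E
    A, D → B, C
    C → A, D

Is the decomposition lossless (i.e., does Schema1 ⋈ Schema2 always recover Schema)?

Common attributes: Schema1 ∩ Schema2 = {D}.
No dependency enlarges {D}, so (D)⁺ = {D}.
The closure contains neither all of Schema1 = {A, B, D} nor all of Schema2 = {C, D, E}, so the common attributes are not a superkey of either fragment. The join is lossy.

No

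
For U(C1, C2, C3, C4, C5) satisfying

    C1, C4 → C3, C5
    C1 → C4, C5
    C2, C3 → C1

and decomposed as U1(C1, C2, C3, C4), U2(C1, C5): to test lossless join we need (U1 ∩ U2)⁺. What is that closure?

U1 ∩ U2 = {C1}.
C1 → C4, C5 applies, adding C4, C5
C1, C4 → C3, C5 applies, adding C3
Closure: {C1, C3, C4, C5}.

C1, C3, C4, C5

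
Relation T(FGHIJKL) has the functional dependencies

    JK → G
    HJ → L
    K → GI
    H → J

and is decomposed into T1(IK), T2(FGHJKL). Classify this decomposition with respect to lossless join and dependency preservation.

Lossless test: (K)⁺ = {GIK}, which contains all of one fragment — lossless.
Dependency preservation: K → GI is not contained in any single fragment, but the restricted closure of its left-hand side across the fragments still reaches the right-hand side; the remaining FDs each lie inside some fragment. All dependencies are preserved.

lossless and dependency-preserving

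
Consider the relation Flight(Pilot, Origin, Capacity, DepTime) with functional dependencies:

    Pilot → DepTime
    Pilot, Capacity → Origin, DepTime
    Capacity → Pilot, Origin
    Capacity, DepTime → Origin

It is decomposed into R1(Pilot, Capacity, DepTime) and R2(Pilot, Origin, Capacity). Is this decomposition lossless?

Common attributes: R1 ∩ R2 = {Pilot, Capacity}.
Closure of {Pilot, Capacity}: Pilot → DepTime applies, adding DepTime; Pilot, Capacity → Origin, DepTime applies, adding Origin. So (Pilot, Capacity)⁺ = {Pilot, Origin, Capacity, DepTime}.
This closure contains every attribute of R1, so R1 ∩ R2 → R1. The join is lossless.

Yes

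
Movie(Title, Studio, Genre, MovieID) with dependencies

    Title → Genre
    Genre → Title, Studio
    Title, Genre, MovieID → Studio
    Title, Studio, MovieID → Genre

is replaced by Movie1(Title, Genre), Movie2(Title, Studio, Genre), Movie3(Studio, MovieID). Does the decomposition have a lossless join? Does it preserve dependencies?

lossy but dependency-preserving

Lossless test (chase): Rows 1 and 2 agree on Genre; apply Genre→Title, Studio and equate their Title, Studio entries. No row becomes fully distinguished — the join is lossy.
Dependency preservation: Title, Genre, MovieID → Studio; Title, Studio, MovieID → Genre are not contained in any single fragment, but the restricted closure of each left-hand side across the fragments still reaches the right-hand side; the remaining FDs each lie inside some fragment. All dependencies are preserved.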